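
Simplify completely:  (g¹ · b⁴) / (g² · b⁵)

Quotient: (g^-1) · (b^-1)

1/(b*g)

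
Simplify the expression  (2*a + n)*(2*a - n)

(2*a)^2 - (n)^2 = 4*a^2 - n^2.

4*a^2 - n^2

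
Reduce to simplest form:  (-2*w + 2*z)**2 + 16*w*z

4*(w + z)**2

Expand the square and combine the 16*w*z term.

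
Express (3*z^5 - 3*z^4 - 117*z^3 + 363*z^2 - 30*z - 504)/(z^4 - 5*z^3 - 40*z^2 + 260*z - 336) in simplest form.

(3*z^2 - 6*z - 9)/(z - 6)

Factor: 3*z^5 - 3*z^4 - 117*z^3 + 363*z^2 - 30*z - 504 = 3*(z - 2)*(z + 1)*(z + 7)*(z - 4)*(z - 3);  z^4 - 5*z^3 - 40*z^2 + 260*z - 336 = (z - 2)*(z + 7)*(z - 4)*(z - 6)
Cancel the common factors (z - 4), (z - 2), (z + 7).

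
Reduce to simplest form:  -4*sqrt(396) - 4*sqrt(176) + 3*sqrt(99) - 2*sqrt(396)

-43*sqrt(11)

4*sqrt(396) = 24*sqrt(11); 4*sqrt(176) = 16*sqrt(11); 3*sqrt(99) = 9*sqrt(11); 2*sqrt(396) = 12*sqrt(11)
Combine: (-24 - 16 + 9 - 12)·sqrt(11) = -43*sqrt(11)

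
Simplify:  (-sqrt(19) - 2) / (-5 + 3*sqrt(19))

Multiply numerator and denominator by -3*sqrt(19) - 5.
Denominator becomes -146; numerator becomes 11*sqrt(19) + 67.

(-67 - 11*sqrt(19))/146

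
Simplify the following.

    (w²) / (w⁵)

w^(-3)

Quotient: (w^-3)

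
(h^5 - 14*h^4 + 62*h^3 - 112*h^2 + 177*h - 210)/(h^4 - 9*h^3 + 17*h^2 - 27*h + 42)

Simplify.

Factor: h^5 - 14*h^4 + 62*h^3 - 112*h^2 + 177*h - 210 = (h - 7)*(h^2 + 3)*(h - 5)*(h - 2);  h^4 - 9*h^3 + 17*h^2 - 27*h + 42 = (h - 2)*(h - 7)*(h^2 + 3)
Cancel the common factors (h^2 + 3), (h - 7), (h - 2).

h - 5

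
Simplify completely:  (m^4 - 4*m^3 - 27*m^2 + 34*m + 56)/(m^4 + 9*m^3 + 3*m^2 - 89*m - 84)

(m^2 - 9*m + 14)/(m^2 + 4*m - 21)

Factor: m^4 - 4*m^3 - 27*m^2 + 34*m + 56 = (m - 7)*(m + 1)*(m - 2)*(m + 4);  m^4 + 9*m^3 + 3*m^2 - 89*m - 84 = (m + 4)*(m + 7)*(m + 1)*(m - 3)
Cancel the common factors (m + 4), (m + 1).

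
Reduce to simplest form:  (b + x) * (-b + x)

(x+b)(x-b) = -b^2 + x^2.

-b^2 + x^2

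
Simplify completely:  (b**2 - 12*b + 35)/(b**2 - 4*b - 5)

Factor: b**2 - 12*b + 35 = (b - 5)*(b - 7);  b**2 - 4*b - 5 = (b + 1)*(b - 5)
Cancel the common factor (b - 5).

(b - 7)/(b + 1)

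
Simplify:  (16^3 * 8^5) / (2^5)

16^3 = 2^12; 8^5 = 2^15; 2^5 = 2^5
Combine exponents: 2^22

2^22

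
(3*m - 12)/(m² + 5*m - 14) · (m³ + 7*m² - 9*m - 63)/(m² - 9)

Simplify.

Factor: 3*m - 12 = 3·(m - 4);  m² + 5*m - 14 = (m - 2)·(m + 7);  m³ + 7*m² - 9*m - 63 = (m - 3)·(m + 7)·(m + 3);  m² - 9 = (m - 3)·(m + 3)
Cancel the common factors (m + 7), (m - 3), (m + 3).

(3*m - 12)/(m - 2)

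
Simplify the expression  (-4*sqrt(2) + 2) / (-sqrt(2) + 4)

Multiply numerator and denominator by sqrt(2) + 4.
Denominator becomes 14; numerator becomes -14*sqrt(2).

-sqrt(2)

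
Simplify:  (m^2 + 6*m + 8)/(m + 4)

Factor: m^2 + 6*m + 8 = (m + 2)*(m + 4)
Cancel the common factor (m + 4).

m + 2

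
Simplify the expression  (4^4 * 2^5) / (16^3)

4^4 = 2^8; 2^5 = 2^5; 16^3 = 2^12
Combine exponents: 2^1

2^1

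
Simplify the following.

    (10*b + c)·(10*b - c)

100*b² - c²

Product of conjugates: (P+Q)(P-Q) = P^2 - Q^2.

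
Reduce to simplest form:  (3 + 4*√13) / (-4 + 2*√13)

(11*√13 + 58)/18

Multiply numerator and denominator by -2*√13 - 4.
Denominator becomes -36; numerator becomes -116 - 22*√13.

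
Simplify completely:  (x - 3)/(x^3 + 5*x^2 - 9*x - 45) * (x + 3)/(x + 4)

1/(x^2 + 9*x + 20)

Factor: x^3 + 5*x^2 - 9*x - 45 = (x + 5)*(x - 3)*(x + 3)
Cancel the common factors (x + 3), (x - 3).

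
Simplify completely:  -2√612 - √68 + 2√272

2√612 = 12*√17; √68 = 2*√17; 2√272 = 8*√17
Combine: (-12 - 2 + 8)·√17 = -6*√17

-6*√17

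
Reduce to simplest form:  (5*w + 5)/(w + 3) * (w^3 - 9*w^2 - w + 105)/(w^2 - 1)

Factor: 5*w + 5 = 5*(w + 1);  w^3 - 9*w^2 - w + 105 = (w - 7)*(w - 5)*(w + 3);  w^2 - 1 = (w - 1)*(w + 1)
Cancel the common factors (w + 1), (w + 3).

(5*w^2 - 60*w + 175)/(w - 1)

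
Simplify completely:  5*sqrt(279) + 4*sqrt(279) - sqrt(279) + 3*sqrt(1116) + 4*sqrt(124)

50*sqrt(31)

5*sqrt(279) = 15*sqrt(31); 4*sqrt(279) = 12*sqrt(31); sqrt(279) = 3*sqrt(31); 3*sqrt(1116) = 18*sqrt(31); 4*sqrt(124) = 8*sqrt(31)
Combine: (15 + 12 - 3 + 18 + 8)·sqrt(31) = 50*sqrt(31)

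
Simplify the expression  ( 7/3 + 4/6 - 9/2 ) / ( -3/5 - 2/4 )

Numerator: 7/3 + 4/6 - 9/2 = -3/2
Denominator: -3/5 - 2/4 = -11/10
Divide: (-3/2) · (-10/11) = 15/11

15/11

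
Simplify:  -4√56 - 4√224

-24*√14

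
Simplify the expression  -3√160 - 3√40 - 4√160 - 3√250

-49*√10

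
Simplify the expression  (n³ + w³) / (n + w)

n² - n*w + w²

Apply the sum-of-cubes factorisation and cancel (n + w).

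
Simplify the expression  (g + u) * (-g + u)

Telescope via difference of squares: (u+g)(u-g) = -g^2 + u^2.

-g^2 + u^2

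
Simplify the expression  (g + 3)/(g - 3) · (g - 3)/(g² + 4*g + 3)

1/(g + 1)

Factor: g² + 4*g + 3 = (g + 3)·(g + 1)
Cancel the common factors (g - 3), (g + 3).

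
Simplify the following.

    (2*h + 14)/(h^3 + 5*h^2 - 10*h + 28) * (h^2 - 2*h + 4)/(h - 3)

2/(h - 3)

Factor: 2*h + 14 = 2*(h + 7);  h^3 + 5*h^2 - 10*h + 28 = (h^2 - 2*h + 4)*(h + 7)
Cancel the common factors (h^2 - 2*h + 4), (h + 7).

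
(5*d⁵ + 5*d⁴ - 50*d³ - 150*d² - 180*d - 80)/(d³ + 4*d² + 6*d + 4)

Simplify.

Factor: 5*d⁵ + 5*d⁴ - 50*d³ - 150*d² - 180*d - 80 = 5·(d - 4)·(d² + 2*d + 2)·(d + 2)·(d + 1);  d³ + 4*d² + 6*d + 4 = (d + 2)·(d² + 2*d + 2)
Cancel the common factors (d² + 2*d + 2), (d + 2).

5*d² - 15*d - 20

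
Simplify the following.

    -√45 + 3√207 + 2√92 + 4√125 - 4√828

-11*√23 + 17*√5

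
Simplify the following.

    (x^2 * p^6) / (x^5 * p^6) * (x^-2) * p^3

Quotient: (x^-3)
Multiply by (x^-2) * p^3: add exponents.

p^3/x^5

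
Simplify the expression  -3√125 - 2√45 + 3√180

-3*√5

3√125 = 15*√5; 2√45 = 6*√5; 3√180 = 18*√5
Combine: (-15 - 6 + 18)·√5 = -3*√5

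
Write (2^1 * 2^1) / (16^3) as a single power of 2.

2^(-10)

2^1 = 2^1; 2^1 = 2^1; 16^3 = 2^12
Combine exponents: 2^(-10)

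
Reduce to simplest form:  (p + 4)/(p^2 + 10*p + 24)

Factor: p^2 + 10*p + 24 = (p + 4)*(p + 6)
Cancel the common factor (p + 4).

1/(p + 6)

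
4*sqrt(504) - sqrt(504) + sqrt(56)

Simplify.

20*sqrt(14)

4*sqrt(504) = 24*sqrt(14); sqrt(504) = 6*sqrt(14); sqrt(56) = 2*sqrt(14)
Combine: (24 - 6 + 2)·sqrt(14) = 20*sqrt(14)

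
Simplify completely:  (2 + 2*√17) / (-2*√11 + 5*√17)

(4*√11 + 10*√17 + 4*√187 + 170)/381

Multiply numerator and denominator by 2*√11 + 5*√17.
Denominator becomes 381; numerator becomes 4*√11 + 10*√17 + 4*√187 + 170.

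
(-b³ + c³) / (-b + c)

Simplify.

b² + b*c + c²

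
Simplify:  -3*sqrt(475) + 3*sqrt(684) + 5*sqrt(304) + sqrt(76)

3*sqrt(475) = 15*sqrt(19); 3*sqrt(684) = 18*sqrt(19); 5*sqrt(304) = 20*sqrt(19); sqrt(76) = 2*sqrt(19)
Combine: (-15 + 18 + 20 + 2)·sqrt(19) = 25*sqrt(19)

25*sqrt(19)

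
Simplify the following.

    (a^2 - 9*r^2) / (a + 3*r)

a - 3*r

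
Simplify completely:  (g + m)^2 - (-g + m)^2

4*g*m

Binomially expand both and collect terms in m, g.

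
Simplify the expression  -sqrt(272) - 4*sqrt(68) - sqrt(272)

sqrt(272) = 4*sqrt(17); 4*sqrt(68) = 8*sqrt(17); sqrt(272) = 4*sqrt(17)
Combine: (-4 - 8 - 4)·sqrt(17) = -16*sqrt(17)

-16*sqrt(17)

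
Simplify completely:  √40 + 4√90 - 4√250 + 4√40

√40 = 2*√10; 4√90 = 12*√10; 4√250 = 20*√10; 4√40 = 8*√10
Combine: (2 + 12 - 20 + 8)·√10 = 2*√10

2*√10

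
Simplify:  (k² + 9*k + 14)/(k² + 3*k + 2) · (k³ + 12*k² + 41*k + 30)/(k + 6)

Factor: k² + 9*k + 14 = (k + 7)·(k + 2);  k² + 3*k + 2 = (k + 1)·(k + 2);  k³ + 12*k² + 41*k + 30 = (k + 1)·(k + 6)·(k + 5)
Cancel the common factors (k + 6), (k + 1), (k + 2).

k² + 12*k + 35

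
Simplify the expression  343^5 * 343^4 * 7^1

343^5 = 7^15; 343^4 = 7^12; 7^1 = 7^1
Combine exponents: 7^28

7^28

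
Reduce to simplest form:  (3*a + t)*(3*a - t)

9*a^2 - t^2

Difference of squares with P = 3*a, Q = t.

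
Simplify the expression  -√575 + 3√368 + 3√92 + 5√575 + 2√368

√575 = 5*√23; 3√368 = 12*√23; 3√92 = 6*√23; 5√575 = 25*√23; 2√368 = 8*√23
Combine: (-5 + 12 + 6 + 25 + 8)·√23 = 46*√23

46*√23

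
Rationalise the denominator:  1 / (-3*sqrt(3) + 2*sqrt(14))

Multiply numerator and denominator by 3*sqrt(3) + 2*sqrt(14).
Denominator becomes 29; numerator becomes 3*sqrt(3) + 2*sqrt(14).

(3*sqrt(3) + 2*sqrt(14))/29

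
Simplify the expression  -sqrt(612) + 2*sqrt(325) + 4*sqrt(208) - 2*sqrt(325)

-6*sqrt(17) + 16*sqrt(13)

sqrt(612) = 6*sqrt(17); 2*sqrt(325) = 10*sqrt(13); 4*sqrt(208) = 16*sqrt(13); 2*sqrt(325) = 10*sqrt(13)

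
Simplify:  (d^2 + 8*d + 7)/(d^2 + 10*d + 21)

(d + 1)/(d + 3)

Factor: d^2 + 8*d + 7 = (d + 7)*(d + 1);  d^2 + 10*d + 21 = (d + 7)*(d + 3)
Cancel the common factor (d + 7).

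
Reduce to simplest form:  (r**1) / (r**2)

Quotient: (r**-1)

1/r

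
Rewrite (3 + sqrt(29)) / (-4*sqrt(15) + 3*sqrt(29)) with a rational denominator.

Multiply numerator and denominator by 4*sqrt(15) + 3*sqrt(29).
Denominator becomes 21; numerator becomes 12*sqrt(15) + 9*sqrt(29) + 4*sqrt(435) + 87.

(12*sqrt(15) + 9*sqrt(29) + 4*sqrt(435) + 87)/21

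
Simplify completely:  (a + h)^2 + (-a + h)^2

Write as f(h,a) + f(h,-a) and expand.

2*a^2 + 2*h^2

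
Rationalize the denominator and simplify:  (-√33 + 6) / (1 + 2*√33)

Multiply numerator and denominator by -2*√33 + 1.
Denominator becomes -131; numerator becomes -13*√33 + 72.

(-72 + 13*√33)/131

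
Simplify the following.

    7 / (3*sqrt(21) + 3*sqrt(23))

(-7*sqrt(21) + 7*sqrt(23))/6

Multiply numerator and denominator by -3*sqrt(23) + 3*sqrt(21).
Denominator becomes -18; numerator becomes -21*sqrt(23) + 21*sqrt(21).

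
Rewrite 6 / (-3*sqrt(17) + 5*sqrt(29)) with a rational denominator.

(9*sqrt(17) + 15*sqrt(29))/286

Multiply numerator and denominator by 3*sqrt(17) + 5*sqrt(29).
Denominator becomes 572; numerator becomes 18*sqrt(17) + 30*sqrt(29).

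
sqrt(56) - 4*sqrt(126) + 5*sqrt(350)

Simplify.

15*sqrt(14)

sqrt(56) = 2*sqrt(14); 4*sqrt(126) = 12*sqrt(14); 5*sqrt(350) = 25*sqrt(14)
Combine: (2 - 12 + 25)·sqrt(14) = 15*sqrt(14)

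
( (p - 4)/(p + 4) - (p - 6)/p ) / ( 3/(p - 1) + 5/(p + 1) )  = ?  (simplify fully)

Numerator: (p - 4)/(p + 4) - (p - 6)/p = (-2*p + 24)/(p² + 4*p)
Denominator: 3/(p - 1) + 5/(p + 1) = (8*p - 2)/(p² - 1)
Divide: ((-2*p + 24)/(p² + 4*p)) · ((p² - 1)/(8*p - 2)) = (-p³ + 12*p² + p - 12)/(4*p³ + 15*p² - 4*p)

(-p³ + 12*p² + p - 12)/(4*p³ + 15*p² - 4*p)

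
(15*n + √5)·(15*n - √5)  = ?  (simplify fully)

Product of conjugates: (P+Q)(P-Q) = P^2 - Q^2.

225*n² - 5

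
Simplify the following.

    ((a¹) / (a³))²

a^(-4)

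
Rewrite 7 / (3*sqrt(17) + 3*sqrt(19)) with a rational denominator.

(-7*sqrt(17) + 7*sqrt(19))/6

Multiply numerator and denominator by -3*sqrt(17) + 3*sqrt(19).
Denominator becomes 18; numerator becomes -21*sqrt(17) + 21*sqrt(19).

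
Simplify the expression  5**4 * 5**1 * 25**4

5**13

5**4 = 5**4; 5**1 = 5**1; 25**4 = 5**8
Combine exponents: 5**13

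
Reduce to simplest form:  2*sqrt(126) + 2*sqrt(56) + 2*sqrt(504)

2*sqrt(126) = 6*sqrt(14); 2*sqrt(56) = 4*sqrt(14); 2*sqrt(504) = 12*sqrt(14)
Combine: (6 + 4 + 12)·sqrt(14) = 22*sqrt(14)

22*sqrt(14)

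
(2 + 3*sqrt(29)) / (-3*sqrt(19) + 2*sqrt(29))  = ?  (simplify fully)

(-9*sqrt(551) - 174 - 6*sqrt(19) - 4*sqrt(29))/55

Multiply numerator and denominator by 2*sqrt(29) + 3*sqrt(19).
Denominator becomes -55; numerator becomes 4*sqrt(29) + 6*sqrt(19) + 174 + 9*sqrt(551).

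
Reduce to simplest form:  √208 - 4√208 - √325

-17*√13

√208 = 4*√13; 4√208 = 16*√13; √325 = 5*√13
Combine: (4 - 16 - 5)·√13 = -17*√13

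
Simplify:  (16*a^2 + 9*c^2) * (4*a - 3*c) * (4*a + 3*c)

256*a^4 - 81*c^4

Telescope via difference of squares: ((4*a)+(3*c))((4*a)-(3*c)) = 16*a^2 - 9*c^2, then repeat with the next factor.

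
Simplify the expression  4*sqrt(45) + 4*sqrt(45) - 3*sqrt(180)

6*sqrt(5)

4*sqrt(45) = 12*sqrt(5); 4*sqrt(45) = 12*sqrt(5); 3*sqrt(180) = 18*sqrt(5)
Combine: (12 + 12 - 18)·sqrt(5) = 6*sqrt(5)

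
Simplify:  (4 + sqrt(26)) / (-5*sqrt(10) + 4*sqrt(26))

(10*sqrt(10) + 5*sqrt(65) + 8*sqrt(26) + 52)/83

Multiply numerator and denominator by 5*sqrt(10) + 4*sqrt(26).
Denominator becomes 166; numerator becomes 20*sqrt(10) + 10*sqrt(65) + 16*sqrt(26) + 104.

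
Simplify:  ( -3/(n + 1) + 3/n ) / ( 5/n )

3/(5*n + 5)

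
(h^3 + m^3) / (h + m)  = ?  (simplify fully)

h^3 + m^3 = (h + m)(h^2 - h*m + m^2).

h^2 - h*m + m^2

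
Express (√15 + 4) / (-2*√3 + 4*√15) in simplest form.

Multiply numerator and denominator by 2*√3 + 4*√15.
Denominator becomes 228; numerator becomes 6*√5 + 8*√3 + 60 + 16*√15.

(3*√5 + 4*√3 + 30 + 8*√15)/114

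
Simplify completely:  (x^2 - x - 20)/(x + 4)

Factor: x^2 - x - 20 = (x + 4)*(x - 5)
Cancel the common factor (x + 4).

x - 5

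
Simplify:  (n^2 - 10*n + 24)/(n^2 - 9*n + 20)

Factor: n^2 - 10*n + 24 = (n - 6)*(n - 4);  n^2 - 9*n + 20 = (n - 5)*(n - 4)
Cancel the common factor (n - 4).

(n - 6)/(n - 5)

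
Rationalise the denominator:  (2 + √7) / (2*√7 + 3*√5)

Multiply numerator and denominator by -3*√5 + 2*√7.
Denominator becomes -17; numerator becomes -3*√35 - 6*√5 + 4*√7 + 14.

(-14 - 4*√7 + 6*√5 + 3*√35)/17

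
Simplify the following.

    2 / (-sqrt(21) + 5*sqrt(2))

Multiply numerator and denominator by sqrt(21) + 5*sqrt(2).
Denominator becomes 29; numerator becomes 2*sqrt(21) + 10*sqrt(2).

(2*sqrt(21) + 10*sqrt(2))/29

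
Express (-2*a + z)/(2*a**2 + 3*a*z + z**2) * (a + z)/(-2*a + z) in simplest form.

Factor: 2*a**2 + 3*a*z + z**2 = (a + z)*(2*a + z)
Cancel the common factors (-2*a + z), (a + z).

1/(2*a + z)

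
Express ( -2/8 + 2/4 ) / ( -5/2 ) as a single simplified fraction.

-1/10

Numerator: -2/8 + 2/4 = 1/4
Denominator: -5/2 = -5/2
Divide: (1/4) · (-2/5) = -1/10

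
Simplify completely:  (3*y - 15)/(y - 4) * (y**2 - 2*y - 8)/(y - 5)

3*y + 6

Factor: 3*y - 15 = 3*(y - 5);  y**2 - 2*y - 8 = (y + 2)*(y - 4)
Cancel the common factors (y - 5), (y - 4).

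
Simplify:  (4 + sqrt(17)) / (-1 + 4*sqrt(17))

(17*sqrt(17) + 72)/271

Multiply numerator and denominator by -4*sqrt(17) - 1.
Denominator becomes -271; numerator becomes -72 - 17*sqrt(17).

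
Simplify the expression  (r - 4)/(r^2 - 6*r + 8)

1/(r - 2)

Factor: r^2 - 6*r + 8 = (r - 4)*(r - 2)
Cancel the common factor (r - 4).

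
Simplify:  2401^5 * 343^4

7^32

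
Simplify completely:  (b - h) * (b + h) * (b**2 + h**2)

Pair the conjugate factors: (b+h)(b-h) = b**2 - h**2, then repeat with the next factor.

b**4 - h**4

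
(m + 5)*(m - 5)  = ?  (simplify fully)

m^2 - 25

(m)^2 - (5)^2 = m^2 - 25.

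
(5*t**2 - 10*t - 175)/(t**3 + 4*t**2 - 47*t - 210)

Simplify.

5/(t + 6)

Factor: 5*t**2 - 10*t - 175 = 5*(t - 7)*(t + 5);  t**3 + 4*t**2 - 47*t - 210 = (t - 7)*(t + 5)*(t + 6)
Cancel the common factors (t - 7), (t + 5).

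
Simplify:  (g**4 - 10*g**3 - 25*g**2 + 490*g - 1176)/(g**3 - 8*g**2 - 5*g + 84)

(g**2 + g - 42)/(g + 3)

Factor: g**4 - 10*g**3 - 25*g**2 + 490*g - 1176 = (g + 7)*(g - 7)*(g - 6)*(g - 4);  g**3 - 8*g**2 - 5*g + 84 = (g - 4)*(g - 7)*(g + 3)
Cancel the common factors (g - 4), (g - 7).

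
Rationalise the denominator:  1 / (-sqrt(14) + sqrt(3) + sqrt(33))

(-22*sqrt(3) - 3*sqrt(154) + 11*sqrt(14) + 8*sqrt(33))/44

Group as (sqrt(3) + sqrt(33)) - sqrt(14); multiply by (sqrt(3) + sqrt(33)) + sqrt(14), then rationalise the remaining surd.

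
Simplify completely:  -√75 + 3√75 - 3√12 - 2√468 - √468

-18*√13 + 4*√3

√75 = 5*√3; 3√75 = 15*√3; 3√12 = 6*√3; 2√468 = 12*√13; √468 = 6*√13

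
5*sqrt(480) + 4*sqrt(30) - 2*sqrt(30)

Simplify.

22*sqrt(30)

5*sqrt(480) = 20*sqrt(30); 4*sqrt(30) = 4*sqrt(30); 2*sqrt(30) = 2*sqrt(30)
Combine: (20 + 4 - 2)·sqrt(30) = 22*sqrt(30)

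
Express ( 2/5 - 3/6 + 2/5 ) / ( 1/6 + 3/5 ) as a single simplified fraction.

9/23

Numerator: 2/5 - 3/6 + 2/5 = 3/10
Denominator: 1/6 + 3/5 = 23/30
Divide: (3/10) · (30/23) = 9/23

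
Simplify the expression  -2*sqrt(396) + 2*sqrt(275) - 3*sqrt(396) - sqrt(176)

2*sqrt(396) = 12*sqrt(11); 2*sqrt(275) = 10*sqrt(11); 3*sqrt(396) = 18*sqrt(11); sqrt(176) = 4*sqrt(11)
Combine: (-12 + 10 - 18 - 4)·sqrt(11) = -24*sqrt(11)

-24*sqrt(11)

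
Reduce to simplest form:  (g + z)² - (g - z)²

Only the odd-power cross terms survive.

4*g*z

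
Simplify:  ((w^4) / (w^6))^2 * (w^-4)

w^(-8)

Inside the bracket: (w^-2)
Raise to the power 2: (w^-4)
Multiply by (w^-4): add exponents.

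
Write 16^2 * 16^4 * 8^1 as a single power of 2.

16^2 = 2^8; 16^4 = 2^16; 8^1 = 2^3
Combine exponents: 2^27

2^27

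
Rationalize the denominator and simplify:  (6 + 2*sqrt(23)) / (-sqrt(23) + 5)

38 + 8*sqrt(23)

Multiply numerator and denominator by sqrt(23) + 5.
Denominator becomes 2; numerator becomes 76 + 16*sqrt(23).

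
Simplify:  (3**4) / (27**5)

3**(-11)

3**4 = 3**4; 27**5 = 3**15
Combine exponents: 3**(-11)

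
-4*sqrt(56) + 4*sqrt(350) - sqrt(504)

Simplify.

6*sqrt(14)

4*sqrt(56) = 8*sqrt(14); 4*sqrt(350) = 20*sqrt(14); sqrt(504) = 6*sqrt(14)
Combine: (-8 + 20 - 6)·sqrt(14) = 6*sqrt(14)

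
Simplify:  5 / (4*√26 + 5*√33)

Multiply numerator and denominator by -4*√26 + 5*√33.
Denominator becomes 409; numerator becomes -20*√26 + 25*√33.

(-20*√26 + 25*√33)/409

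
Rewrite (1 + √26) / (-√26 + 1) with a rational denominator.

-(1 + √26)²/25

Multiply numerator and denominator by 1 + √26.
Denominator becomes -25; numerator becomes 2*√26 + 27.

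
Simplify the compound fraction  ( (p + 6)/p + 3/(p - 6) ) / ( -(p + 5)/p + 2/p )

(-p^2 - 3*p + 36)/(p^2 - 3*p - 18)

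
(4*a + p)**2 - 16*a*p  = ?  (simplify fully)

Expanding gives 16*a**2 - 8*a*p + p**2, a perfect square.

(4*a - p)**2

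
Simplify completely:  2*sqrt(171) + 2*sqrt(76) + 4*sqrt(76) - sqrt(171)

15*sqrt(19)

2*sqrt(171) = 6*sqrt(19); 2*sqrt(76) = 4*sqrt(19); 4*sqrt(76) = 8*sqrt(19); sqrt(171) = 3*sqrt(19)
Combine: (6 + 4 + 8 - 3)·sqrt(19) = 15*sqrt(19)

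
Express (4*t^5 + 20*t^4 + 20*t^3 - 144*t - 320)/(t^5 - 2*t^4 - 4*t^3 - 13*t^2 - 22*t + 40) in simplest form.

Factor: 4*t^5 + 20*t^4 + 20*t^3 - 144*t - 320 = 4*(t - 2)*(t^2 + t + 5)*(t + 2)*(t + 4);  t^5 - 2*t^4 - 4*t^3 - 13*t^2 - 22*t + 40 = (t - 4)*(t^2 + t + 5)*(t - 1)*(t + 2)
Cancel the common factors (t^2 + t + 5), (t + 2).

(4*t^2 + 8*t - 32)/(t^2 - 5*t + 4)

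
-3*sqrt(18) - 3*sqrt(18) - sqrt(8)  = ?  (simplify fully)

-20*sqrt(2)

3*sqrt(18) = 9*sqrt(2); 3*sqrt(18) = 9*sqrt(2); sqrt(8) = 2*sqrt(2)
Combine: (-9 - 9 - 2)·sqrt(2) = -20*sqrt(2)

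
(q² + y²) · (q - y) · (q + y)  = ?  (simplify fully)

q⁴ - y⁴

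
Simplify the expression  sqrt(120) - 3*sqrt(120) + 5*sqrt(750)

21*sqrt(30)

sqrt(120) = 2*sqrt(30); 3*sqrt(120) = 6*sqrt(30); 5*sqrt(750) = 25*sqrt(30)
Combine: (2 - 6 + 25)·sqrt(30) = 21*sqrt(30)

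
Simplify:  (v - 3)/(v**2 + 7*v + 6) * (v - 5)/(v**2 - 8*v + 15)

Factor: v**2 + 7*v + 6 = (v + 1)*(v + 6);  v**2 - 8*v + 15 = (v - 3)*(v - 5)
Cancel the common factors (v - 5), (v - 3).

1/(v**2 + 7*v + 6)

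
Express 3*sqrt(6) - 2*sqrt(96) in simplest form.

3*sqrt(6) = 3*sqrt(6); 2*sqrt(96) = 8*sqrt(6)
Combine: (3 - 8)·sqrt(6) = -5*sqrt(6)

-5*sqrt(6)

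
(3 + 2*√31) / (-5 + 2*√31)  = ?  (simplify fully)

(16*√31 + 139)/99

Multiply numerator and denominator by -2*√31 - 5.
Denominator becomes -99; numerator becomes -139 - 16*√31.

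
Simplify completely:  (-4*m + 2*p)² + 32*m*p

After expansion: 16*m² + 16*m*p + 4*p² — a perfect-square trinomial.

4*(2*m + p)²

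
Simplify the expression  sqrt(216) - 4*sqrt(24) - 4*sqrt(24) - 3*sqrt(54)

-19*sqrt(6)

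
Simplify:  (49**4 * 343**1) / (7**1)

7**10

49**4 = 7**8; 343**1 = 7**3; 7**1 = 7**1
Combine exponents: 7**10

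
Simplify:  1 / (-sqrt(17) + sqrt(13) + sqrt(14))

Group as (sqrt(13) + sqrt(14)) - sqrt(17); multiply by (sqrt(13) + sqrt(14)) + sqrt(17), then rationalise the remaining surd.

(-5*sqrt(17) + 8*sqrt(14) + 9*sqrt(13) + sqrt(3094))/314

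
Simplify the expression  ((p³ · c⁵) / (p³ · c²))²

c⁶

Inside the bracket: c³
Raise to the power 2: c⁶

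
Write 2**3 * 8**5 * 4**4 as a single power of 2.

2**26

2**3 = 2**3; 8**5 = 2**15; 4**4 = 2**8
Combine exponents: 2**26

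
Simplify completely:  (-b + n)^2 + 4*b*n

After expansion: b^2 + 2*b*n + n^2 — a perfect-square trinomial.

(b + n)^2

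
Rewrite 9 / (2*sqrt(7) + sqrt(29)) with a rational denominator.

Multiply numerator and denominator by -2*sqrt(7) + sqrt(29).
Denominator becomes 1; numerator becomes -18*sqrt(7) + 9*sqrt(29).

-18*sqrt(7) + 9*sqrt(29)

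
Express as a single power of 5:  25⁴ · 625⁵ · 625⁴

5^44

25⁴ = 5^8; 625⁵ = 5^20; 625⁴ = 5^16
Combine exponents: 5^44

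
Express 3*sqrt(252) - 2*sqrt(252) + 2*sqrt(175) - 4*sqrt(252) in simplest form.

-8*sqrt(7)

3*sqrt(252) = 18*sqrt(7); 2*sqrt(252) = 12*sqrt(7); 2*sqrt(175) = 10*sqrt(7); 4*sqrt(252) = 24*sqrt(7)
Combine: (18 - 12 + 10 - 24)·sqrt(7) = -8*sqrt(7)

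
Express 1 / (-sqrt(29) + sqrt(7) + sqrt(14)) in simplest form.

Group as (sqrt(7) + sqrt(14)) - sqrt(29); multiply by (sqrt(7) + sqrt(14)) + sqrt(29), then rationalise the remaining surd.

(4*sqrt(29) + 11*sqrt(14) + 18*sqrt(7) + 7*sqrt(58))/164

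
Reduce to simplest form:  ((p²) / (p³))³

p^(-3)

Inside the bracket: (p^-1)
Raise to the power 3: (p^-3)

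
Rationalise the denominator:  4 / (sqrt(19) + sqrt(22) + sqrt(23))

Group as (sqrt(22) + sqrt(23)) + sqrt(19); multiply by (sqrt(22) + sqrt(23)) - sqrt(19), then rationalise the remaining surd.

(-2*sqrt(9614) + 18*sqrt(23) + 20*sqrt(22) + 26*sqrt(19))/337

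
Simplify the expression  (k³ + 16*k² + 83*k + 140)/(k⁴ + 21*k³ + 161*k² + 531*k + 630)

Factor: k³ + 16*k² + 83*k + 140 = (k + 7)·(k + 5)·(k + 4);  k⁴ + 21*k³ + 161*k² + 531*k + 630 = (k + 5)·(k + 6)·(k + 3)·(k + 7)
Cancel the common factors (k + 5), (k + 7).

(k + 4)/(k² + 9*k + 18)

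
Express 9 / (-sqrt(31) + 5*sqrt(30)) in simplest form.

(9*sqrt(31) + 45*sqrt(30))/719

Multiply numerator and denominator by sqrt(31) + 5*sqrt(30).
Denominator becomes 719; numerator becomes 9*sqrt(31) + 45*sqrt(30).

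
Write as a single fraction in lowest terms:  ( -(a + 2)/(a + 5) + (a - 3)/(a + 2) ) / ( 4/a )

(-2*a² - 19*a)/(4*a² + 28*a + 40)

Numerator: -(a + 2)/(a + 5) + (a - 3)/(a + 2) = (-2*a - 19)/(a² + 7*a + 10)
Denominator: 4/a = 4/a
Divide: ((-2*a - 19)/(a² + 7*a + 10)) · (a/4) = (-2*a² - 19*a)/(4*a² + 28*a + 40)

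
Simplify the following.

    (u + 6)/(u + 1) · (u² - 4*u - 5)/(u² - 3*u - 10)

Factor: u² - 4*u - 5 = (u + 1)·(u - 5);  u² - 3*u - 10 = (u - 5)·(u + 2)
Cancel the common factors (u + 1), (u - 5).

(u + 6)/(u + 2)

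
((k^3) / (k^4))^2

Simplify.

Inside the bracket: (k^-1)
Raise to the power 2: (k^-2)

k^(-2)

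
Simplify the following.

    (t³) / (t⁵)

t^(-2)

Quotient: (t^-2)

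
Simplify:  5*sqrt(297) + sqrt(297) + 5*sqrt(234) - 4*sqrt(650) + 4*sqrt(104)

3*sqrt(26) + 18*sqrt(33)

5*sqrt(297) = 15*sqrt(33); sqrt(297) = 3*sqrt(33); 5*sqrt(234) = 15*sqrt(26); 4*sqrt(650) = 20*sqrt(26); 4*sqrt(104) = 8*sqrt(26)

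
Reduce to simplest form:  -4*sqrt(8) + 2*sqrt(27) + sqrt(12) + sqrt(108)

4*sqrt(8) = 8*sqrt(2); 2*sqrt(27) = 6*sqrt(3); sqrt(12) = 2*sqrt(3); sqrt(108) = 6*sqrt(3)

-8*sqrt(2) + 14*sqrt(3)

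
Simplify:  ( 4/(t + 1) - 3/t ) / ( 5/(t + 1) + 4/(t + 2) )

(t^2 - t - 6)/(9*t^2 + 14*t)

Numerator: 4/(t + 1) - 3/t = (t - 3)/(t^2 + t)
Denominator: 5/(t + 1) + 4/(t + 2) = (9*t + 14)/(t^2 + 3*t + 2)
Divide: ((t - 3)/(t^2 + t)) · ((t^2 + 3*t + 2)/(9*t + 14)) = (t^2 - t - 6)/(9*t^2 + 14*t)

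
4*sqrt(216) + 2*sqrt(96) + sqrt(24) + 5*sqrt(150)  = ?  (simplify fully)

59*sqrt(6)

4*sqrt(216) = 24*sqrt(6); 2*sqrt(96) = 8*sqrt(6); sqrt(24) = 2*sqrt(6); 5*sqrt(150) = 25*sqrt(6)
Combine: (24 + 8 + 2 + 25)·sqrt(6) = 59*sqrt(6)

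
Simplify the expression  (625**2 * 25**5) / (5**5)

625**2 = 5**8; 25**5 = 5**10; 5**5 = 5**5
Combine exponents: 5**13

5**13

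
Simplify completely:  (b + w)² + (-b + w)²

2*b² + 2*w²

Write as f(w,b) + f(w,-b) and expand.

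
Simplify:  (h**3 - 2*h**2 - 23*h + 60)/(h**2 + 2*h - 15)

Factor: h**3 - 2*h**2 - 23*h + 60 = (h - 3)*(h + 5)*(h - 4);  h**2 + 2*h - 15 = (h - 3)*(h + 5)
Cancel the common factors (h + 5), (h - 3).

h - 4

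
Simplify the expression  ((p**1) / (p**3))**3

p**(-6)

Inside the bracket: (p**-2)
Raise to the power 3: (p**-6)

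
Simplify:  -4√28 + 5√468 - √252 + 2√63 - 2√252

-20*√7 + 30*√13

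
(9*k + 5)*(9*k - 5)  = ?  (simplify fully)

81*k^2 - 25

Difference of squares with P = 9*k, Q = 5.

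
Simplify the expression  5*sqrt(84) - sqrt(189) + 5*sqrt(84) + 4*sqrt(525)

5*sqrt(84) = 10*sqrt(21); sqrt(189) = 3*sqrt(21); 5*sqrt(84) = 10*sqrt(21); 4*sqrt(525) = 20*sqrt(21)
Combine: (10 - 3 + 10 + 20)·sqrt(21) = 37*sqrt(21)

37*sqrt(21)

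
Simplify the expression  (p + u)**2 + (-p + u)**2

2*p**2 + 2*u**2

Binomially expand both and collect terms in u, p.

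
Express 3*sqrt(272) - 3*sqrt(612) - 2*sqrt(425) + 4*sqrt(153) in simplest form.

-4*sqrt(17)

3*sqrt(272) = 12*sqrt(17); 3*sqrt(612) = 18*sqrt(17); 2*sqrt(425) = 10*sqrt(17); 4*sqrt(153) = 12*sqrt(17)
Combine: (12 - 18 - 10 + 12)·sqrt(17) = -4*sqrt(17)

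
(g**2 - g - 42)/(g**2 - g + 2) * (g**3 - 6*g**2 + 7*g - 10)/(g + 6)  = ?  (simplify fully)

g**2 - 12*g + 35

Factor: g**2 - g - 42 = (g + 6)*(g - 7);  g**3 - 6*g**2 + 7*g - 10 = (g**2 - g + 2)*(g - 5)
Cancel the common factors (g**2 - g + 2), (g + 6).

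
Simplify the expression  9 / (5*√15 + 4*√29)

(-45*√15 + 36*√29)/89

Multiply numerator and denominator by -4*√29 + 5*√15.
Denominator becomes -89; numerator becomes -36*√29 + 45*√15.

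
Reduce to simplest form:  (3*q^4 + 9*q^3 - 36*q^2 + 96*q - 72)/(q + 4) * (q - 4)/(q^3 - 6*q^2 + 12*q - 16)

(3*q^2 + 15*q - 18)/(q + 4)

Factor: 3*q^4 + 9*q^3 - 36*q^2 + 96*q - 72 = 3*(q - 1)*(q^2 - 2*q + 4)*(q + 6);  q^3 - 6*q^2 + 12*q - 16 = (q - 4)*(q^2 - 2*q + 4)
Cancel the common factors (q^2 - 2*q + 4), (q - 4).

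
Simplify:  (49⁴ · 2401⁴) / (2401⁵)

7^4

49⁴ = 7^8; 2401⁴ = 7^16; 2401⁵ = 7^20
Combine exponents: 7^4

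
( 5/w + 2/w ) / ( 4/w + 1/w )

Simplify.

7/5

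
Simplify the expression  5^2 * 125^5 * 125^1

5^20

5^2 = 5^2; 125^5 = 5^15; 125^1 = 5^3
Combine exponents: 5^20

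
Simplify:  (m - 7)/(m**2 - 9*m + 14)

1/(m - 2)

Factor: m**2 - 9*m + 14 = (m - 7)*(m - 2)
Cancel the common factor (m - 7).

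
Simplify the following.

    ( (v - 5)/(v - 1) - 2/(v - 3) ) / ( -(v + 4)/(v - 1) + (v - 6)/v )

(-v^3 + 10*v^2 - 17*v)/(11*v^2 - 39*v + 18)

Numerator: (v - 5)/(v - 1) - 2/(v - 3) = (v^2 - 10*v + 17)/(v^2 - 4*v + 3)
Denominator: -(v + 4)/(v - 1) + (v - 6)/v = (-11*v + 6)/(v^2 - v)
Divide: ((v^2 - 10*v + 17)/(v^2 - 4*v + 3)) · ((v^2 - v)/(-11*v + 6)) = (-v^3 + 10*v^2 - 17*v)/(11*v^2 - 39*v + 18)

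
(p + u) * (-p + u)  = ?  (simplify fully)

-p^2 + u^2

Pair the conjugate factors: (u+p)(u-p) = -p^2 + u^2.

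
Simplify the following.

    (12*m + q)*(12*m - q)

144*m^2 - q^2

Product of conjugates: (P+Q)(P-Q) = P^2 - Q^2.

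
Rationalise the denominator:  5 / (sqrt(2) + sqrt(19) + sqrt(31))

Group as (sqrt(19) + sqrt(31)) + sqrt(2); multiply by (sqrt(19) + sqrt(31)) - sqrt(2), then rationalise the remaining surd.

(-5*sqrt(1178) - 25*sqrt(31) + 35*sqrt(19) + 120*sqrt(2))/26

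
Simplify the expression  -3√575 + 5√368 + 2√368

3√575 = 15*√23; 5√368 = 20*√23; 2√368 = 8*√23
Combine: (-15 + 20 + 8)·√23 = 13*√23

13*√23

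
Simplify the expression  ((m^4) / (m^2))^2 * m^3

Inside the bracket: m^2
Raise to the power 2: m^4
Multiply by m^3: add exponents.

m^7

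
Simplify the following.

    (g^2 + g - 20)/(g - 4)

Factor: g^2 + g - 20 = (g + 5)*(g - 4)
Cancel the common factor (g - 4).

g + 5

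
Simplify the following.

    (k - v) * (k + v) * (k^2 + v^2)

k^4 - v^4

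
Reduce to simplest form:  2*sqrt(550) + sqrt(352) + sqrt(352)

2*sqrt(550) = 10*sqrt(22); sqrt(352) = 4*sqrt(22); sqrt(352) = 4*sqrt(22)
Combine: (10 + 4 + 4)·sqrt(22) = 18*sqrt(22)

18*sqrt(22)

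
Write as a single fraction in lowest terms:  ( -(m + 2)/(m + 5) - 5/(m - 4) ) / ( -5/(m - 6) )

(m³ - 3*m² - m - 102)/(5*m² + 5*m - 100)

Numerator: -(m + 2)/(m + 5) - 5/(m - 4) = (-m² - 3*m - 17)/(m² + m - 20)
Denominator: -5/(m - 6) = -5/(m - 6)
Divide: ((-m² - 3*m - 17)/(m² + m - 20)) · (-m/5 + 6/5) = (m³ - 3*m² - m - 102)/(5*m² + 5*m - 100)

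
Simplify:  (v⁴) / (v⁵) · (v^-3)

Quotient: (v^-1)
Multiply by (v^-3): add exponents.

v^(-4)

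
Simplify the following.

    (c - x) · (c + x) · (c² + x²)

Pair the conjugate factors: (c+x)(c-x) = c² - x², then repeat with the next factor.

c⁴ - x⁴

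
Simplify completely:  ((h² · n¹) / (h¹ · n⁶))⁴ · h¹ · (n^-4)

Inside the bracket: h¹ · (n^-5)
Raise to the power 4: h⁴ · (n^-20)
Multiply by h¹ · (n^-4): add exponents.

h⁵/n^24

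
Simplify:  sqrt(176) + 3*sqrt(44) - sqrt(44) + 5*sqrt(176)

sqrt(176) = 4*sqrt(11); 3*sqrt(44) = 6*sqrt(11); sqrt(44) = 2*sqrt(11); 5*sqrt(176) = 20*sqrt(11)
Combine: (4 + 6 - 2 + 20)·sqrt(11) = 28*sqrt(11)

28*sqrt(11)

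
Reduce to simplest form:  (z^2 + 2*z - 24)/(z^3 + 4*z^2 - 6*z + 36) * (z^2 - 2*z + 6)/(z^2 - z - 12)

1/(z + 3)

Factor: z^2 + 2*z - 24 = (z + 6)*(z - 4);  z^3 + 4*z^2 - 6*z + 36 = (z^2 - 2*z + 6)*(z + 6);  z^2 - z - 12 = (z - 4)*(z + 3)
Cancel the common factors (z^2 - 2*z + 6), (z + 6), (z - 4).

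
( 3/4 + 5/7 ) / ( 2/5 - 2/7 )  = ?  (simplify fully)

205/16

Numerator: 3/4 + 5/7 = 41/28
Denominator: 2/5 - 2/7 = 4/35
Divide: (41/28) · (35/4) = 205/16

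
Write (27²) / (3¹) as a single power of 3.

3^5

27² = 3^6; 3¹ = 3^1
Combine exponents: 3^5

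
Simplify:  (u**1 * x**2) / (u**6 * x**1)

Quotient: (u**-5) * x**1

x/u**5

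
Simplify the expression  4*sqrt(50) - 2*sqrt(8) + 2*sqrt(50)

4*sqrt(50) = 20*sqrt(2); 2*sqrt(8) = 4*sqrt(2); 2*sqrt(50) = 10*sqrt(2)
Combine: (20 - 4 + 10)·sqrt(2) = 26*sqrt(2)

26*sqrt(2)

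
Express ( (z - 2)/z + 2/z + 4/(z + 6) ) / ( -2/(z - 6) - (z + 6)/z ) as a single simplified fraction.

(-z³ - 4*z² + 60*z)/(z³ + 8*z² - 24*z - 216)

Numerator: (z - 2)/z + 2/z + 4/(z + 6) = (z + 10)/(z + 6)
Denominator: -2/(z - 6) - (z + 6)/z = (-z² - 2*z + 36)/(z² - 6*z)
Divide: ((z + 10)/(z + 6)) · ((z² - 6*z)/(-z² - 2*z + 36)) = (-z³ - 4*z² + 60*z)/(z³ + 8*z² - 24*z - 216)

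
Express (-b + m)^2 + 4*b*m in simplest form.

(b + m)^2

Expanding gives b^2 + 2*b*m + m^2, a perfect square.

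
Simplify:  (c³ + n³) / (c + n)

c² - c*n + n²

Apply the sum-of-cubes factorisation and cancel (c + n).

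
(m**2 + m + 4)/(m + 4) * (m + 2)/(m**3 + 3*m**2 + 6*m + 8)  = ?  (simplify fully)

1/(m + 4)

Factor: m**3 + 3*m**2 + 6*m + 8 = (m**2 + m + 4)*(m + 2)
Cancel the common factors (m**2 + m + 4), (m + 2).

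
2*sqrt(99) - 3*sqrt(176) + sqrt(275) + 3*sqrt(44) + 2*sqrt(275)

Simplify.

2*sqrt(99) = 6*sqrt(11); 3*sqrt(176) = 12*sqrt(11); sqrt(275) = 5*sqrt(11); 3*sqrt(44) = 6*sqrt(11); 2*sqrt(275) = 10*sqrt(11)
Combine: (6 - 12 + 5 + 6 + 10)·sqrt(11) = 15*sqrt(11)

15*sqrt(11)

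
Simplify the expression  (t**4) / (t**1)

t**3

Quotient: t**3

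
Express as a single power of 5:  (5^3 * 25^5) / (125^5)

5^(-2)

5^3 = 5^3; 25^5 = 5^10; 125^5 = 5^15
Combine exponents: 5^(-2)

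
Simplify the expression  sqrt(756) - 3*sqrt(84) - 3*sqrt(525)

sqrt(756) = 6*sqrt(21); 3*sqrt(84) = 6*sqrt(21); 3*sqrt(525) = 15*sqrt(21)
Combine: (6 - 6 - 15)·sqrt(21) = -15*sqrt(21)

-15*sqrt(21)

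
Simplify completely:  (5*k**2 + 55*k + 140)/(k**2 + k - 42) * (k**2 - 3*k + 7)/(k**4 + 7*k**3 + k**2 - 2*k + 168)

5/(k**2 - 36)

Factor: 5*k**2 + 55*k + 140 = 5*(k + 4)*(k + 7);  k**2 + k - 42 = (k - 6)*(k + 7);  k**4 + 7*k**3 + k**2 - 2*k + 168 = (k + 6)*(k**2 - 3*k + 7)*(k + 4)
Cancel the common factors (k**2 - 3*k + 7), (k + 7), (k + 4).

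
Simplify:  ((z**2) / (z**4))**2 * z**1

z**(-3)

Inside the bracket: (z**-2)
Raise to the power 2: (z**-4)
Multiply by z**1: add exponents.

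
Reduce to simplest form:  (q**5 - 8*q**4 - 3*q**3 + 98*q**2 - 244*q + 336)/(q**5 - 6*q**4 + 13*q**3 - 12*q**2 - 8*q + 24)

Factor: q**5 - 8*q**4 - 3*q**3 + 98*q**2 - 244*q + 336 = (q - 3)*(q + 4)*(q**2 - 2*q + 4)*(q - 7);  q**5 - 6*q**4 + 13*q**3 - 12*q**2 - 8*q + 24 = (q - 3)*(q**2 - 2*q + 4)*(q + 1)*(q - 2)
Cancel the common factors (q**2 - 2*q + 4), (q - 3).

(q**2 - 3*q - 28)/(q**2 - q - 2)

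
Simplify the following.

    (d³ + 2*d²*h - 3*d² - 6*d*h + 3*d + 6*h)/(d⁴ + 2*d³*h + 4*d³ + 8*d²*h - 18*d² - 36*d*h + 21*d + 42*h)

1/(d + 7)

Factor: d³ + 2*d²*h - 3*d² - 6*d*h + 3*d + 6*h = (d + 2*h)·(d² - 3*d + 3);  d⁴ + 2*d³*h + 4*d³ + 8*d²*h - 18*d² - 36*d*h + 21*d + 42*h = (d² - 3*d + 3)·(d + 2*h)·(d + 7)
Cancel the common factors (d² - 3*d + 3), (d + 2*h).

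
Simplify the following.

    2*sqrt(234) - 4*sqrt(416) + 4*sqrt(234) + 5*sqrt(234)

17*sqrt(26)

2*sqrt(234) = 6*sqrt(26); 4*sqrt(416) = 16*sqrt(26); 4*sqrt(234) = 12*sqrt(26); 5*sqrt(234) = 15*sqrt(26)
Combine: (6 - 16 + 12 + 15)·sqrt(26) = 17*sqrt(26)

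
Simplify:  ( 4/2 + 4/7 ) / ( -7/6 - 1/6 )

Numerator: 4/2 + 4/7 = 18/7
Denominator: -7/6 - 1/6 = -4/3
Divide: (18/7) · (-3/4) = -27/14

-27/14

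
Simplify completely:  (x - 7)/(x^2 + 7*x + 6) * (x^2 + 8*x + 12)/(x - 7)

Factor: x^2 + 7*x + 6 = (x + 1)*(x + 6);  x^2 + 8*x + 12 = (x + 6)*(x + 2)
Cancel the common factors (x + 6), (x - 7).

(x + 2)/(x + 1)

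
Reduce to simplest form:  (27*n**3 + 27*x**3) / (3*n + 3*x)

Apply the sum-of-cubes factorisation and cancel (3*n + 3*x).

9*n**2 - 9*n*x + 9*x**2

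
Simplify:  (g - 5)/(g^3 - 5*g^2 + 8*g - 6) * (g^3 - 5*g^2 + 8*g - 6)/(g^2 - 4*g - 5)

Factor: g^3 - 5*g^2 + 8*g - 6 = (g - 3)*(g^2 - 2*g + 2);  g^3 - 5*g^2 + 8*g - 6 = (g - 3)*(g^2 - 2*g + 2);  g^2 - 4*g - 5 = (g - 5)*(g + 1)
Cancel the common factors (g^2 - 2*g + 2), (g - 5), (g - 3).

1/(g + 1)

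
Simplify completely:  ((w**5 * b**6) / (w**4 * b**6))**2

w**2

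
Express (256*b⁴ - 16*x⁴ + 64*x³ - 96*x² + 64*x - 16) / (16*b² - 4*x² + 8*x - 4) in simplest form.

256*b⁴ - 16*x⁴ + 64*x³ - 96*x² + 64*x - 16 factors as -16*(-2*b + x - 1)*(2*b + x - 1)*(4*b² + x² - 2*x + 1).

16*b² + 4*x² - 8*x + 4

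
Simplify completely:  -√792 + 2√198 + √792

√792 = 6*√22; 2√198 = 6*√22; √792 = 6*√22
Combine: (-6 + 6 + 6)·√22 = 6*√22

6*√22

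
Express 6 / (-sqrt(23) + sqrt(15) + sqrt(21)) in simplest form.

Group as (sqrt(15) + sqrt(21)) - sqrt(23); multiply by (sqrt(15) + sqrt(21)) + sqrt(23), then rationalise the remaining surd.

(-78*sqrt(23) + 102*sqrt(21) + 174*sqrt(15) + 36*sqrt(805))/1091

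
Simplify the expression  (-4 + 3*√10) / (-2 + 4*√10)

Multiply numerator and denominator by -4*√10 - 2.
Denominator becomes -156; numerator becomes -112 + 10*√10.

(-5*√10 + 56)/78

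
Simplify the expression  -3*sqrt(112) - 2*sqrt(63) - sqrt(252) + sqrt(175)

-19*sqrt(7)

3*sqrt(112) = 12*sqrt(7); 2*sqrt(63) = 6*sqrt(7); sqrt(252) = 6*sqrt(7); sqrt(175) = 5*sqrt(7)
Combine: (-12 - 6 - 6 + 5)·sqrt(7) = -19*sqrt(7)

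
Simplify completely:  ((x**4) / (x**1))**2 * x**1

Inside the bracket: x**3
Raise to the power 2: x**6
Multiply by x**1: add exponents.

x**7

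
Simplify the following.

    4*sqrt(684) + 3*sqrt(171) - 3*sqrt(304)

4*sqrt(684) = 24*sqrt(19); 3*sqrt(171) = 9*sqrt(19); 3*sqrt(304) = 12*sqrt(19)
Combine: (24 + 9 - 12)·sqrt(19) = 21*sqrt(19)

21*sqrt(19)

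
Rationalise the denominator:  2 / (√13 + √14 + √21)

(-7*√78 + 3*√21 + 10*√14 + 11*√13)/173

Group as (√13 + √21) + √14; multiply by (√13 + √21) - √14, then rationalise the remaining surd.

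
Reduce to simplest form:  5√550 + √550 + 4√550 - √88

48*√22

5√550 = 25*√22; √550 = 5*√22; 4√550 = 20*√22; √88 = 2*√22
Combine: (25 + 5 + 20 - 2)·√22 = 48*√22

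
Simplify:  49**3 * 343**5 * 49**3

49**3 = 7**6; 343**5 = 7**15; 49**3 = 7**6
Combine exponents: 7**27

7**27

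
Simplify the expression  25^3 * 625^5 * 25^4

5^34

25^3 = 5^6; 625^5 = 5^20; 25^4 = 5^8
Combine exponents: 5^34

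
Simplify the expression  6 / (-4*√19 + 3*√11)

(-24*√19 - 18*√11)/205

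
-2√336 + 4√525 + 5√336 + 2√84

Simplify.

2√336 = 8*√21; 4√525 = 20*√21; 5√336 = 20*√21; 2√84 = 4*√21
Combine: (-8 + 20 + 20 + 4)·√21 = 36*√21

36*√21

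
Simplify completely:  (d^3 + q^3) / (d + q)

Apply the sum-of-cubes factorisation and cancel (d + q).

d^2 - d*q + q^2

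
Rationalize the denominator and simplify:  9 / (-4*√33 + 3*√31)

(-12*√33 - 9*√31)/83

Multiply numerator and denominator by 3*√31 + 4*√33.
Denominator becomes -249; numerator becomes 27*√31 + 36*√33.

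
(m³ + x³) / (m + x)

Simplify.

Factor as (a+b)(a^2-ab+b^2) with a=m, b=x.

m² - m*x + x²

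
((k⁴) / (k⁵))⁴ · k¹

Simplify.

Inside the bracket: (k^-1)
Raise to the power 4: (k^-4)
Multiply by k¹: add exponents.

k^(-3)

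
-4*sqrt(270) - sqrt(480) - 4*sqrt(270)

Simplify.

4*sqrt(270) = 12*sqrt(30); sqrt(480) = 4*sqrt(30); 4*sqrt(270) = 12*sqrt(30)
Combine: (-12 - 4 - 12)·sqrt(30) = -28*sqrt(30)

-28*sqrt(30)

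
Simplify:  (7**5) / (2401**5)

7**5 = 7**5; 2401**5 = 7**20
Combine exponents: 7**(-15)

7**(-15)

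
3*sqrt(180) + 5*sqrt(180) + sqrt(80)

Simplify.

3*sqrt(180) = 18*sqrt(5); 5*sqrt(180) = 30*sqrt(5); sqrt(80) = 4*sqrt(5)
Combine: (18 + 30 + 4)·sqrt(5) = 52*sqrt(5)

52*sqrt(5)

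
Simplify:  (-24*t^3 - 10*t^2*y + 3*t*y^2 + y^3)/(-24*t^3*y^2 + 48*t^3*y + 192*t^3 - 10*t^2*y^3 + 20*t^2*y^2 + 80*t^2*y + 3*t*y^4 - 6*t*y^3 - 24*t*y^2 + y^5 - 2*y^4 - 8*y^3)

1/(y^2 - 2*y - 8)

Factor: -24*t^3 - 10*t^2*y + 3*t*y^2 + y^3 = (-3*t + y)*(2*t + y)*(4*t + y);  -24*t^3*y^2 + 48*t^3*y + 192*t^3 - 10*t^2*y^3 + 20*t^2*y^2 + 80*t^2*y + 3*t*y^4 - 6*t*y^3 - 24*t*y^2 + y^5 - 2*y^4 - 8*y^3 = (y + 2)*(4*t + y)*(2*t + y)*(-3*t + y)*(y - 4)
Cancel the common factors (4*t + y), (2*t + y), (-3*t + y).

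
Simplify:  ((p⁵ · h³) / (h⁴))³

p^15/h³

Inside the bracket: p⁵ · (h^-1)
Raise to the power 3: p^15 · (h^-3)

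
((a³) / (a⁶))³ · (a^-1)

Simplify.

a^(-10)

Inside the bracket: (a^-3)
Raise to the power 3: (a^-9)
Multiply by (a^-1): add exponents.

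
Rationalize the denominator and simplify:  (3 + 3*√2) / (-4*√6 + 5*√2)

(-24*√3 - 30 - 12*√6 - 15*√2)/46

Multiply numerator and denominator by 5*√2 + 4*√6.
Denominator becomes -46; numerator becomes 15*√2 + 12*√6 + 30 + 24*√3.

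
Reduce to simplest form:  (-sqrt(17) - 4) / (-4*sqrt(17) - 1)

(15*sqrt(17) + 64)/271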